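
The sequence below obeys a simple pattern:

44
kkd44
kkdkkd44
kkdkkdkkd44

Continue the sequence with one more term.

Every step adds kkd at the front: s(k+1) = kkd·s(k).
Applying this once more to kkdkkdkkd44:

kkdkkdkkdkkd44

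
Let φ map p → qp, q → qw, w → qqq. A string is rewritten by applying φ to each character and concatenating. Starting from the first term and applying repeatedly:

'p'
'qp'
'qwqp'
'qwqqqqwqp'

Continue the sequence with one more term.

qwqqqqwqwqwqwqqqqwqp

Apply φ to qwqqqqwqp symbol by symbol: q→qw, w→qqq, q→qw, q→qw, q→qw, q→qw, w→qqq, q→qw, p→qp; joined: qw qqq qw qw qw qw qqq qw qp.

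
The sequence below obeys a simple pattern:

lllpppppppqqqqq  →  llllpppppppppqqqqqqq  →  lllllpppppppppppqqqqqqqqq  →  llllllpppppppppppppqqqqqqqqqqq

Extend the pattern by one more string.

lllllllpppppppppppppppqqqqqqqqqqqqq

The n-th term is n l's then 2n+1 p's then 2n-1 q's, where the shown terms are n = 3, 4, 5, 6.
Setting n = 7 gives 7, 15, 13 characters in each block.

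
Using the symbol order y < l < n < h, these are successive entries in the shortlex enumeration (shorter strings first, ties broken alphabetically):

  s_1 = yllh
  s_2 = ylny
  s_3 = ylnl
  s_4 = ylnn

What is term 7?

Continuing the enumeration 3 steps past ylnn: ylnn → ylnh → ylhy → (answer).

ylhl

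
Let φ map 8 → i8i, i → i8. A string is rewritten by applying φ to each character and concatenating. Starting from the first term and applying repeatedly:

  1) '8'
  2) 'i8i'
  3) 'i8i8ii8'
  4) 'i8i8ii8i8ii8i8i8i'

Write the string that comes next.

i8i8ii8i8ii8i8i8ii8i8ii8i8i8ii8i8ii8i8ii8

φ(i8i8ii8i8ii8i8i8i) expands symbol-by-symbol to i8 i8i i8 i8i i8 i8 i8i i8 i8i i8 i8 i8i i8 i8i i8 i8i i8; joining the 17 pieces gives the next term.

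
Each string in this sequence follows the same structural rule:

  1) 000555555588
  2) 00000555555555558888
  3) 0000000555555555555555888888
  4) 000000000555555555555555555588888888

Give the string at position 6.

0000000000000555555555555555555555555555888888888888

Each string has the form 0^{2n+1} 5^{4n+3} 8^{2n} (n = 1, 2, …).
At n = 6 the blocks have lengths 13, 27, 12.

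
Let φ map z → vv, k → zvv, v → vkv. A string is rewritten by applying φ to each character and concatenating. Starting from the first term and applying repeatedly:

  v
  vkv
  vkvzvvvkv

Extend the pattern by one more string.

Expanding vkvzvvvkv: v→vkv, k→zvv, v→vkv, z→vv, v→vkv, v→vkv, v→vkv, k→zvv, v→vkv. Concatenated: vkv zvv vkv vv vkv vkv vkv zvv vkv.

vkvzvvvkvvvvkvvkvvkvzvvvkv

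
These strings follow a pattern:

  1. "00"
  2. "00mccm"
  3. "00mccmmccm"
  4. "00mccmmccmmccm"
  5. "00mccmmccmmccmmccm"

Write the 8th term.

00mccmmccmmccmmccmmccmmccmmccm

The strings grow by a fixed suffix mccm each time.
From 00mccmmccmmccmmccm, 3 further steps: 00mccmmccmmccmmccm → 00mccmmccmmccmmccmmccm → 00mccmmccmmccmmccmmccmmccm → (answer).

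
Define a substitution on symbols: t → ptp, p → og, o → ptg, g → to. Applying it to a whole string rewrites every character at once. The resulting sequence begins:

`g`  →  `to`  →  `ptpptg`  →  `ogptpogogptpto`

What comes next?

φ(ogptpogogptpto) expands symbol-by-symbol to ptg to og ptp og ptg to ptg to og ptp og ptp ptg; joining the 14 pieces gives the next term.

ptgtoogptpogptgtoptgtoogptpogptpptg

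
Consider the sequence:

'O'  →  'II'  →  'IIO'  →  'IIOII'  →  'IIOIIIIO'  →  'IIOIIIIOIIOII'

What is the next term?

IIOIIIIOIIOIIIIOIIIIO

This is a Fibonacci-style word recurrence s(k) = s(k−1)·s(k−2): e.g. II·O = IIO.
Continuing: IIOIIIIOIIOII · IIOIIIIO gives term 7.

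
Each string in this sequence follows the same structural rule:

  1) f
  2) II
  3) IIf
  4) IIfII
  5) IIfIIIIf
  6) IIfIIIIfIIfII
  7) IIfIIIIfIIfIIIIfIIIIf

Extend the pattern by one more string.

This is a Fibonacci-style word recurrence s(k) = s(k−1)·s(k−2): e.g. II·f = IIf.
So term 8 is IIfIIIIfIIfIIIIfIIIIf·IIfIIIIfIIfII.

IIfIIIIfIIfIIIIfIIIIfIIfIIIIfIIfII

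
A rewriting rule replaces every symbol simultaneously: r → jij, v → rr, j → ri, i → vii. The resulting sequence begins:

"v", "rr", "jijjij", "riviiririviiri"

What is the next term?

jijviirrviiviijijviijijviirrviiviijijvii

Applying the rule to each of the 14 symbols of riviiririviiri gives the pieces jij vii rr vii vii jij vii jij vii rr vii vii jij vii, which concatenate to the answer.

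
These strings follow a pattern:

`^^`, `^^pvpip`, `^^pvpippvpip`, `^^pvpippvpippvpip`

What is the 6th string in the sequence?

^^pvpippvpippvpippvpippvpip

The strings grow by a fixed suffix pvpip each time.
From ^^pvpippvpippvpip, 2 further steps: ^^pvpippvpippvpip → ^^pvpippvpippvpippvpip → (answer).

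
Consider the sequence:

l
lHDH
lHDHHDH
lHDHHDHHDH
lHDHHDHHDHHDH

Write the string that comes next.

Every step adds HDH to the end: s(k+1) = s(k)·HDH.
Applying this once more to lHDHHDHHDHHDH:

lHDHHDHHDHHDHHDH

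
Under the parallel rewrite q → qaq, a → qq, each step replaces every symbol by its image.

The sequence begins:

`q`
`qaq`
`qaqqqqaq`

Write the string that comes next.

qaqqqqaqqaqqaqqaqqqqaq

Apply φ to qaqqqqaq symbol by symbol: q→qaq, a→qq, q→qaq, q→qaq, q→qaq, q→qaq, a→qq, q→qaq; joined: qaq qq qaq qaq qaq qaq qq qaq.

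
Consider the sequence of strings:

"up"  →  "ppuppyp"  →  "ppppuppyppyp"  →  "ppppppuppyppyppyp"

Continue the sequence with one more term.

ppppppppuppyppyppyppyp

Every step adds pp to the front and pyp to the end of the previous string.
So the next term is pp·ppppppuppyppyppyp·pyp.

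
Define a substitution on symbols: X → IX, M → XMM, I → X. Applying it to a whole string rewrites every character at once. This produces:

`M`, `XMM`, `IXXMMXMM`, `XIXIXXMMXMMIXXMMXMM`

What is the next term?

Rewriting the 19 symbols of XIXIXXMMXMMIXXMMXMM one by one yields IX X IX X IX IX XMM XMM IX XMM XMM X IX IX XMM XMM IX XMM XMM; concatenated:

IXXIXXIXIXXMMXMMIXXMMXMMXIXIXXMMXMMIXXMMXMM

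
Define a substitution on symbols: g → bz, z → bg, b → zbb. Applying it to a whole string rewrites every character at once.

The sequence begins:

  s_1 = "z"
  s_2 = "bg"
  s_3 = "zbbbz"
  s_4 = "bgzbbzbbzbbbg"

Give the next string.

Applying the rule to each of the 13 symbols of bgzbbzbbzbbbg gives the pieces zbb bz bg zbb zbb bg zbb zbb bg zbb zbb zbb bz, which concatenate to the answer.

zbbbzbgzbbzbbbgzbbzbbbgzbbzbbzbbbz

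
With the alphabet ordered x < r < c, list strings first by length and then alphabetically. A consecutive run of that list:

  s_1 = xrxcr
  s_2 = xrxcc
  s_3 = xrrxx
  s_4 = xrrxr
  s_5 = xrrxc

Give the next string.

xrrrx

Treat xrrxc as a base-3 numeral over the given alphabet and add one, carrying through any trailing c's.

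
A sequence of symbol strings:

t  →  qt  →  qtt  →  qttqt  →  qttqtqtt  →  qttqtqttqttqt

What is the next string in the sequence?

From term 3 onward, concatenate the last term with the second-to-last: qt·t = qtt, qtt·qt = qttqt, …
Continuing: qttqtqttqttqt · qttqtqtt gives term 7.

qttqtqttqttqtqttqtqtt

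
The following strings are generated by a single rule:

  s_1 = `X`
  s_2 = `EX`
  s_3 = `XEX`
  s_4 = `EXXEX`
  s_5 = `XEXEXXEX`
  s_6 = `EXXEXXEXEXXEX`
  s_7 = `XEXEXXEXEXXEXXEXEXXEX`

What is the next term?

EXXEXXEXEXXEXXEXEXXEXEXXEXXEXEXXEX

From term 3 onward, concatenate the second-to-last term with the last: X·EX = XEX, EX·XEX = EXXEX, …
So term 8 is EXXEXXEXEXXEX·XEXEXXEXEXXEXXEXEXXEX.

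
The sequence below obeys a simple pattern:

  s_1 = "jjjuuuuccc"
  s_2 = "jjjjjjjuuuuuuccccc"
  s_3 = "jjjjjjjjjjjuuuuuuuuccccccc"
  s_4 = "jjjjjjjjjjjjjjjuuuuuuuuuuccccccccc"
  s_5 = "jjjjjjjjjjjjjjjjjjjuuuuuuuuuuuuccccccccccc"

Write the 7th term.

Term n consists of 4n-1 j's, followed by 2n+2 u's, followed by 2n+1 c's (n = 1, 2, …).
At n = 7 the blocks have lengths 27, 16, 15.

jjjjjjjjjjjjjjjjjjjjjjjjjjjuuuuuuuuuuuuuuuuccccccccccccccc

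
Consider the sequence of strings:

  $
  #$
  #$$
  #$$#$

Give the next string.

#$$#$#$$

This is a Fibonacci-style word recurrence s(k) = s(k−1)·s(k−2): e.g. #$·$ = #$$.
So term 5 is #$$#$·#$$.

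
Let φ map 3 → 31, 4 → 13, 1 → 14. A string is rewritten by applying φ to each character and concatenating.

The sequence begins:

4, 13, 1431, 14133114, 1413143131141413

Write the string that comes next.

Applying the rule to each of the 16 symbols of 1413143131141413 gives the pieces 14 13 14 31 14 13 31 14 31 14 14 13 14 13 14 31, which concatenate to the answer.

14131431141331143114141314131431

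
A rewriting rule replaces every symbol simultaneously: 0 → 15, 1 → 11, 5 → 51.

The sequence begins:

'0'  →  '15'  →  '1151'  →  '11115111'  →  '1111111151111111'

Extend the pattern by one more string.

φ(1111111151111111) expands symbol-by-symbol to 11 11 11 11 11 11 11 11 51 11 11 11 11 11 11 11; joining the 16 pieces gives the next term.

11111111111111115111111111111111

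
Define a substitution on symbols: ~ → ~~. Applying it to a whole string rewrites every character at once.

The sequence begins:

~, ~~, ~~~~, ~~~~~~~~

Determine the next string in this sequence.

Rewriting each symbol of ~~~~~~~~: ~→~~, ~→~~, ~→~~, ~→~~, ~→~~, ~→~~, ~→~~, ~→~~, which concatenates to ~~ ~~ ~~ ~~ ~~ ~~ ~~ ~~.

~~~~~~~~~~~~~~~~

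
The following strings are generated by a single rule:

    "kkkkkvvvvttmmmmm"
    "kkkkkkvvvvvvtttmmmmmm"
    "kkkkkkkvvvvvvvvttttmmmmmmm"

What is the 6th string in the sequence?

kkkkkkkkkkvvvvvvvvvvvvvvtttttttmmmmmmmmmm

The n-th term is n+3 k's then 2n v's then n t's then n+3 m's, where the shown terms are n = 2, 3, 4.
For term 6, n = 7, so the run lengths are 10, 14, 7, 10.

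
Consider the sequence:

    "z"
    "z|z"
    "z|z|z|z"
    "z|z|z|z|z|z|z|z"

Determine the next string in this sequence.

Every step duplicates the string with '|' between the halves.
Doubling z|z|z|z|z|z|z|z with '|' between the halves:

z|z|z|z|z|z|z|z|z|z|z|z|z|z|z|z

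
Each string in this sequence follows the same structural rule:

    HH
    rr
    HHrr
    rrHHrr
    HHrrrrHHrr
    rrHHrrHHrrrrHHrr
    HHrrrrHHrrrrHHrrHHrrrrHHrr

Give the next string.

This is a Fibonacci-style word recurrence s(k) = s(k−2)·s(k−1): e.g. HH·rr = HHrr.
The next term joins rrHHrrHHrrrrHHrr and HHrrrrHHrrrrHHrrHHrrrrHHrr.

rrHHrrHHrrrrHHrrHHrrrrHHrrrrHHrrHHrrrrHHrr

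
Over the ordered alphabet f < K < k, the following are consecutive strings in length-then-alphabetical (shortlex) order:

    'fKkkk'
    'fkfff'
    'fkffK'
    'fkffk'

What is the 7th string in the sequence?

Stepping forward 3 times from fkffk: fkffk → fkfKf → fkfKK, then the target.

fkfKk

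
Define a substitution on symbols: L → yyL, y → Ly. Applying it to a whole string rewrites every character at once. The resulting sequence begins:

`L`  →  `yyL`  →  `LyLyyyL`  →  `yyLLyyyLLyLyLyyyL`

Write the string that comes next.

LyLyyyLyyLLyLyLyyyLyyLLyyyLLyyyLLyLyLyyyL

Applying the rule to each of the 17 symbols of yyLLyyyLLyLyLyyyL gives the pieces Ly Ly yyL yyL Ly Ly Ly yyL yyL Ly yyL Ly yyL Ly Ly Ly yyL, which concatenate to the answer.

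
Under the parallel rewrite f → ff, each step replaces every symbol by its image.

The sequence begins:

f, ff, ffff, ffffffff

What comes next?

Expanding ffffffff: f→ff, f→ff, f→ff, f→ff, f→ff, f→ff, f→ff, f→ff. Concatenated: ff ff ff ff ff ff ff ff.

ffffffffffffffff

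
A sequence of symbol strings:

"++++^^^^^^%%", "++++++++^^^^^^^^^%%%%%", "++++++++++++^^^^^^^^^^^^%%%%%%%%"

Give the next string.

++++++++++++++++^^^^^^^^^^^^^^^%%%%%%%%%%%

Term n consists of 4n +'s, followed by 3n+3 ^'s, followed by 3n-1 %'s (n = 1, 2, …).
Setting n = 4 gives 16, 15, 11 characters in each block.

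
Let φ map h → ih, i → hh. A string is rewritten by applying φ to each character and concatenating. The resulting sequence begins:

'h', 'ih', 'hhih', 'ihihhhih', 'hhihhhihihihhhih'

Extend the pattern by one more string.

ihihhhihihihhhihhhihhhihihihhhih

φ(hhihhhihihihhhih) expands symbol-by-symbol to ih ih hh ih ih ih hh ih hh ih hh ih ih ih hh ih; joining the 16 pieces gives the next term.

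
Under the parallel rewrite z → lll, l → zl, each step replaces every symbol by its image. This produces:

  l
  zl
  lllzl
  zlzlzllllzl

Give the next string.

lllzllllzllllzlzlzlzllllzl

Rewriting each symbol of zlzlzllllzl: z→lll, l→zl, z→lll, l→zl, z→lll, l→zl, l→zl, l→zl, l→zl, z→lll, l→zl, which concatenates to lll zl lll zl lll zl zl zl zl lll zl.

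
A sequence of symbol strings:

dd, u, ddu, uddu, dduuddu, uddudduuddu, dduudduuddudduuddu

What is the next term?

From term 3 onward, concatenate the second-to-last term with the last: dd·u = ddu, u·ddu = uddu, …
So term 8 is uddudduuddu·dduudduuddudduuddu.

uddudduuddudduudduuddudduuddu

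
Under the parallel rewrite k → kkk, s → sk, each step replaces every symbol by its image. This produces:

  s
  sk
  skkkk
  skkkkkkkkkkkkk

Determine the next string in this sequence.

Rewriting the 14 symbols of skkkkkkkkkkkkk one by one yields sk kkk kkk kkk kkk kkk kkk kkk kkk kkk kkk kkk kkk kkk; concatenated:

skkkkkkkkkkkkkkkkkkkkkkkkkkkkkkkkkkkkkkkk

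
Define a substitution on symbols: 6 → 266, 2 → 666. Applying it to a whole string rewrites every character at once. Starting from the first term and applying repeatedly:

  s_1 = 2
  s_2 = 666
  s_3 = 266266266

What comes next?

666266266666266266666266266

Expanding 266266266: 2→666, 6→266, 6→266, 2→666, 6→266, 6→266, 2→666, 6→266, 6→266. Concatenated: 666 266 266 666 266 266 666 266 266.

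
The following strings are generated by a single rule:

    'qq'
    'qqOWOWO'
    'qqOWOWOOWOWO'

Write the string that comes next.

qqOWOWOOWOWOOWOWO

Every step adds OWOWO to the end: s(k+1) = s(k)·OWOWO.
So the next term is qqOWOWOOWOWO·OWOWO.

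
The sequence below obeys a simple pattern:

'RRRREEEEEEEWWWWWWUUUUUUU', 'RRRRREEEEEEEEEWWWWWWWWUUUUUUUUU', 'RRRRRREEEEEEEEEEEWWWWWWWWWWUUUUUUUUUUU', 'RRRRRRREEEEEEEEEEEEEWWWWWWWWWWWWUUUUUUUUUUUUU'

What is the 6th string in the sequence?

Reading off run lengths: R runs 4, 5, 6, 7; E runs 7, 9, 11, 13; W runs 6, 8, 10, 12; U runs 7, 9, 11, 13 — each is linear in n, where the shown terms are n = 3, 4, 5, 6.
Setting n = 8 gives 9, 17, 16, 17 characters in each block.

RRRRRRRRREEEEEEEEEEEEEEEEEWWWWWWWWWWWWWWWWUUUUUUUUUUUUUUUUU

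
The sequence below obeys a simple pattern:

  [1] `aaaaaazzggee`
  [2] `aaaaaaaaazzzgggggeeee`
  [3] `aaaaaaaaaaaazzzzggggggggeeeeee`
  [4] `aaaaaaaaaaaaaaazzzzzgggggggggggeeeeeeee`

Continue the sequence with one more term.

aaaaaaaaaaaaaaaaaazzzzzzggggggggggggggeeeeeeeeee

Reading off run lengths: a runs 6, 9, 12, 15; z runs 2, 3, 4, 5; g runs 2, 5, 8, 11; e runs 2, 4, 6, 8 — each is linear in n (n = 1, 2, …).
For the next term, n = 5, so the run lengths are 18, 6, 14, 10.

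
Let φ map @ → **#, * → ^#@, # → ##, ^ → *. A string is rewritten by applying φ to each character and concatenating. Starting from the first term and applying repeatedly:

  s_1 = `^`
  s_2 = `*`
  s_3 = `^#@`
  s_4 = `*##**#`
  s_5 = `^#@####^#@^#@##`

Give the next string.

*##**#########*##**#*##**#####

Replace each of the 15 characters of ^#@####^#@^#@## in place — * ## **# ## ## ## ## * ## **# * ## **# ## ## — and concatenate.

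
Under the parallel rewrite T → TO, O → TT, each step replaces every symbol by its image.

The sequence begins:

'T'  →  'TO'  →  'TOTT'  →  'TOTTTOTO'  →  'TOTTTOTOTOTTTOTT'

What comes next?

Rewriting the 16 symbols of TOTTTOTOTOTTTOTT one by one yields TO TT TO TO TO TT TO TT TO TT TO TO TO TT TO TO; concatenated:

TOTTTOTOTOTTTOTTTOTTTOTOTOTTTOTO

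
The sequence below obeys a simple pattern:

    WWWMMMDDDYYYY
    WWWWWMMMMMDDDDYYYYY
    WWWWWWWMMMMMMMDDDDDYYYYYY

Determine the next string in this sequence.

The n-th term is 2n-1 W's then 2n-1 M's then n+1 D's then n+2 Y's, where the shown terms are n = 2, 3, 4.
For the next term, n = 5, so the run lengths are 9, 9, 6, 7.

WWWWWWWWWMMMMMMMMMDDDDDDYYYYYYY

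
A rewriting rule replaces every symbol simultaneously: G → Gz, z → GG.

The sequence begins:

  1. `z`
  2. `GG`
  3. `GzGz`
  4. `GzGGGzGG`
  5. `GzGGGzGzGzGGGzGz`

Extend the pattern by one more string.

GzGGGzGzGzGGGzGGGzGGGzGzGzGGGzGG

φ(GzGGGzGzGzGGGzGz) expands symbol-by-symbol to Gz GG Gz Gz Gz GG Gz GG Gz GG Gz Gz Gz GG Gz GG; joining the 16 pieces gives the next term.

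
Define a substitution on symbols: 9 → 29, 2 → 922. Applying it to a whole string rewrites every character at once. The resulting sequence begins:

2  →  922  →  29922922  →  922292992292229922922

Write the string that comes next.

φ(922292992292229922922) expands symbol-by-symbol to 29 922 922 922 29 922 29 29 922 922 29 922 922 922 29 29 922 922 29 922 922; joining the 21 pieces gives the next term.

2992292292229922292992292229922922922292992292229922922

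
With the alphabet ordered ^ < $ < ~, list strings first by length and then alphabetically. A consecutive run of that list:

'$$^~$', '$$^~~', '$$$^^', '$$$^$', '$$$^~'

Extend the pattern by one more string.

$$$$^

Find the rightmost character of $$$^~ below ~, bump it to the next letter, and reset everything to its right to ^.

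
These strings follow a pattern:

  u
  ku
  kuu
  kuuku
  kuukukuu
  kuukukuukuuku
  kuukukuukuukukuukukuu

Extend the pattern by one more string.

Each term (from the third on) is the previous term followed by the one before it: term 3 = ku·u = kuu.
So term 8 is kuukukuukuukukuukukuu·kuukukuukuuku.

kuukukuukuukukuukukuukuukukuukuuku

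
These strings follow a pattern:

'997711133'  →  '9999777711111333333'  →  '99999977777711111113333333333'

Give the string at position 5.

Each string has the form 9^{2n} 7^{2n} 1^{2n+1} 3^{4n-2} (n = 1, 2, …).
Setting n = 5 gives 10, 10, 11, 18 characters in each block.

9999999999777777777711111111111333333333333333333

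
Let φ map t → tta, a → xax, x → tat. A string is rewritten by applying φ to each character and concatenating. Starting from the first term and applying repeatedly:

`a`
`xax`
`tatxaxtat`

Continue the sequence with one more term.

Apply φ to tatxaxtat symbol by symbol: t→tta, a→xax, t→tta, x→tat, a→xax, x→tat, t→tta, a→xax, t→tta; joined: tta xax tta tat xax tat tta xax tta.

ttaxaxttatatxaxtatttaxaxtta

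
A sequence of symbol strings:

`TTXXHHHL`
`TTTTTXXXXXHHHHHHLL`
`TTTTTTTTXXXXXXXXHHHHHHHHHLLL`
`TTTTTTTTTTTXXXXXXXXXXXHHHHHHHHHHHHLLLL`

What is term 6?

TTTTTTTTTTTTTTTTTXXXXXXXXXXXXXXXXXHHHHHHHHHHHHHHHHHHLLLLLL

Each string has the form T^{3n-1} X^{3n-1} H^{3n} L^{n} (n = 1, 2, …).
At n = 6 the blocks have lengths 17, 17, 18, 6.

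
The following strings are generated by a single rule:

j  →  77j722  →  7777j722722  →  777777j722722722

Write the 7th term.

777777777777j722722722722722722

Every step adds 77 to the front and 722 to the end of the previous string.
From 777777j722722722, 3 further steps: 777777j722722722 → 77777777j722722722722 → 7777777777j722722722722722 → (answer).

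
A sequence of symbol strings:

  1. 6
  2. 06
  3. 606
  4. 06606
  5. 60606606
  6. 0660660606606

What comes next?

This is a Fibonacci-style word recurrence s(k) = s(k−2)·s(k−1): e.g. 6·06 = 606.
The next term joins 60606606 and 0660660606606.

606066060660660606606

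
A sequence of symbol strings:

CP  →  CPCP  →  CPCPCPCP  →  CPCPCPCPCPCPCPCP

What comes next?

s(k+1) = s(k)·s(k) — each term doubles the last.
Doubling CPCPCPCPCPCPCPCP:

CPCPCPCPCPCPCPCPCPCPCPCPCPCPCPCP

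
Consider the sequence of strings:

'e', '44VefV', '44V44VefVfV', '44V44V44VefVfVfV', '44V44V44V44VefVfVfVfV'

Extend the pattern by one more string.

44V44V44V44V44VefVfVfVfVfV

Every step adds 44V to the front and fV to the end of the previous string.
So the next term is 44V·44V44V44V44VefVfVfVfV·fV.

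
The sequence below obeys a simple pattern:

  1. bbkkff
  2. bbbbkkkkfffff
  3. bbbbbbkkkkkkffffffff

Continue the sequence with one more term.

The n-th term is 2n b's then 2n k's then 3n-1 f's (n = 1, 2, …).
At n = 4 the blocks have lengths 8, 8, 11.

bbbbbbbbkkkkkkkkfffffffffff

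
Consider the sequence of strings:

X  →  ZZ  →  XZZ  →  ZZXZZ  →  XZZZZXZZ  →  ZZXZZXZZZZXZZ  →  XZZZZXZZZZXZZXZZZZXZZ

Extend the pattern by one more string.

Each term (from the third on) is the two preceding terms concatenated in order: term 3 = X·ZZ = XZZ.
The next term joins ZZXZZXZZZZXZZ and XZZZZXZZZZXZZXZZZZXZZ.

ZZXZZXZZZZXZZXZZZZXZZZZXZZXZZZZXZZ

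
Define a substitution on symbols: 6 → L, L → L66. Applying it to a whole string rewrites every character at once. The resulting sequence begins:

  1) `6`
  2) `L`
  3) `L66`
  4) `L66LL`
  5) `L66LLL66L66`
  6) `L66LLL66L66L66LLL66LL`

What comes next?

Rewriting the 21 symbols of L66LLL66L66L66LLL66LL one by one yields L66 L L L66 L66 L66 L L L66 L L L66 L L L66 L66 L66 L L L66 L66; concatenated:

L66LLL66L66L66LLL66LLL66LLL66L66L66LLL66L66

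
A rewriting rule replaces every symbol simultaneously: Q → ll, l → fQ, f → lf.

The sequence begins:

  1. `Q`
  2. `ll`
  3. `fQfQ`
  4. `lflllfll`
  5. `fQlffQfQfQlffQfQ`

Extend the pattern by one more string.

lfllfQlflflllflllfllfQlflflllfll

φ(fQlffQfQfQlffQfQ) expands symbol-by-symbol to lf ll fQ lf lf ll lf ll lf ll fQ lf lf ll lf ll; joining the 16 pieces gives the next term.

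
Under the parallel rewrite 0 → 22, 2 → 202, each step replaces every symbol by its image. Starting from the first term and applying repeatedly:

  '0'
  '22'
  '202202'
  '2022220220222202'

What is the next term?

20222202202202202222022022220220220220222202

Replace each of the 16 characters of 2022220220222202 in place — 202 22 202 202 202 202 22 202 202 22 202 202 202 202 22 202 — and concatenate.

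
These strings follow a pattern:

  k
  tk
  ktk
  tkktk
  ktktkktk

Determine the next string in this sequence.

tkktkktktkktk

Each term (from the third on) is the two preceding terms concatenated in order: term 3 = k·tk = ktk.
Continuing: tkktk · ktktkktk gives term 6.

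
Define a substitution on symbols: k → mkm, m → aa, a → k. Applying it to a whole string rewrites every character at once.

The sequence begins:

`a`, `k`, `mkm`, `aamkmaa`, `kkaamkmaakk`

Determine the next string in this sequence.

Apply φ to kkaamkmaakk symbol by symbol: k→mkm, k→mkm, a→k, a→k, m→aa, k→mkm, m→aa, a→k, a→k, k→mkm, k→mkm; joined: mkm mkm k k aa mkm aa k k mkm mkm.

mkmmkmkkaamkmaakkmkmmkm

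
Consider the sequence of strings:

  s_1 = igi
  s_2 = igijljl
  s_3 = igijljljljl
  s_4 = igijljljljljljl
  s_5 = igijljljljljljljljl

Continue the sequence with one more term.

Each term is the previous one with jljl appended.
So the next term is igijljljljljljljljl·jljl.

igijljljljljljljljljljl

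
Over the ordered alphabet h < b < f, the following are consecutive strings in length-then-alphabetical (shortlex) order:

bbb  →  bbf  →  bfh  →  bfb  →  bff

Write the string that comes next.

Find the rightmost character of bff below f, bump it to the next letter, and reset everything to its right to h.

fhh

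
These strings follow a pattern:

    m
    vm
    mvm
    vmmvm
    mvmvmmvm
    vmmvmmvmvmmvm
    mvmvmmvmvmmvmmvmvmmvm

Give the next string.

This is a Fibonacci-style word recurrence s(k) = s(k−2)·s(k−1): e.g. m·vm = mvm.
The next term joins vmmvmmvmvmmvm and mvmvmmvmvmmvmmvmvmmvm.

vmmvmmvmvmmvmmvmvmmvmvmmvmmvmvmmvm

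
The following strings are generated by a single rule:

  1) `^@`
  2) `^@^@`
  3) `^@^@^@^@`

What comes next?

^@^@^@^@^@^@^@^@

Every step duplicates the string.
One more doubling of ^@^@^@^@ gives the answer.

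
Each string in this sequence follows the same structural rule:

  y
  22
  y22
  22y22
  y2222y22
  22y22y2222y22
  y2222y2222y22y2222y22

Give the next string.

From term 3 onward, concatenate the second-to-last term with the last: y·22 = y22, 22·y22 = 22y22, …
The next term joins 22y22y2222y22 and y2222y2222y22y2222y22.

22y22y2222y22y2222y2222y22y2222y22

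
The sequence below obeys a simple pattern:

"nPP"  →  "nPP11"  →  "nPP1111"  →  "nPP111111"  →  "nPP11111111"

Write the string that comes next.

Every step adds 11 to the end: s(k+1) = s(k)·11.
Applying this once more to nPP11111111:

nPP1111111111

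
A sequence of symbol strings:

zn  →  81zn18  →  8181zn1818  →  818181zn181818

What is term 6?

Each term wraps the previous one in 81 on the left and 18 on the right.
From 818181zn181818, 2 further steps: 818181zn181818 → 81818181zn18181818 → (answer).

8181818181zn1818181818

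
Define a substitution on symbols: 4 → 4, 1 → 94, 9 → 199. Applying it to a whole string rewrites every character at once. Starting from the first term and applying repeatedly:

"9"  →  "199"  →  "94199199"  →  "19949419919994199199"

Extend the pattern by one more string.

9419919941994941991999419919919949419919994199199

φ(19949419919994199199) expands symbol-by-symbol to 94 199 199 4 199 4 94 199 199 94 199 199 199 4 94 199 199 94 199 199; joining the 20 pieces gives the next term.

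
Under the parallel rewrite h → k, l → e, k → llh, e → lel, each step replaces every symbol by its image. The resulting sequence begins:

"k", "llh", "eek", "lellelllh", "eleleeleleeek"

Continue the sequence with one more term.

Rewriting the 13 symbols of eleleeleleeek one by one yields lel e lel e lel lel e lel e lel lel lel llh; concatenated:

lelelelelellelelelelellellelllh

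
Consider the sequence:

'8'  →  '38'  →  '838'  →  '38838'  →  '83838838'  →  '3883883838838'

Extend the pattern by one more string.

This is a Fibonacci-style word recurrence s(k) = s(k−2)·s(k−1): e.g. 8·38 = 838.
So term 7 is 83838838·3883883838838.

838388383883883838838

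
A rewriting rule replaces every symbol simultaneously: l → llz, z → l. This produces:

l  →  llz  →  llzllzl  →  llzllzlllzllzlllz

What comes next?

Rewriting the 17 symbols of llzllzlllzllzlllz one by one yields llz llz l llz llz l llz llz llz l llz llz l llz llz llz l; concatenated:

llzllzlllzllzlllzllzllzlllzllzlllzllzllzl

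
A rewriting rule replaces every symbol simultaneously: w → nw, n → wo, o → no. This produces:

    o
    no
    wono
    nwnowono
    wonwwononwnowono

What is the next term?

Replace each of the 16 characters of wonwwononwnowono in place — nw no wo nw nw no wo no wo nw wo no nw no wo no — and concatenate.

nwnowonwnwnowonowonwwononwnowono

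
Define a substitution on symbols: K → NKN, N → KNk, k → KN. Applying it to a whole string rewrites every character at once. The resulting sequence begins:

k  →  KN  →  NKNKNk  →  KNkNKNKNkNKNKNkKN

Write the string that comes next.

Replace each of the 17 characters of KNkNKNKNkNKNKNkKN in place — NKN KNk KN KNk NKN KNk NKN KNk KN KNk NKN KNk NKN KNk KN NKN KNk — and concatenate.

NKNKNkKNKNkNKNKNkNKNKNkKNKNkNKNKNkNKNKNkKNNKNKNk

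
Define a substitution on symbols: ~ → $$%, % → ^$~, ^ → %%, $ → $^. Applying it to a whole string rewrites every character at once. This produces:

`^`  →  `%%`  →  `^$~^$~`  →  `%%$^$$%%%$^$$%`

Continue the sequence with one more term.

φ(%%$^$$%%%$^$$%) expands symbol-by-symbol to ^$~ ^$~ $^ %% $^ $^ ^$~ ^$~ ^$~ $^ %% $^ $^ ^$~; joining the 14 pieces gives the next term.

^$~^$~$^%%$^$^^$~^$~^$~$^%%$^$^^$~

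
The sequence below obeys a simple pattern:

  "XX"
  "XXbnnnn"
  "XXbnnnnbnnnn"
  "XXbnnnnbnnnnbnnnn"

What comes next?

The strings grow by a fixed suffix bnnnn each time.
Applying this once more to XXbnnnnbnnnnbnnnn:

XXbnnnnbnnnnbnnnnbnnnn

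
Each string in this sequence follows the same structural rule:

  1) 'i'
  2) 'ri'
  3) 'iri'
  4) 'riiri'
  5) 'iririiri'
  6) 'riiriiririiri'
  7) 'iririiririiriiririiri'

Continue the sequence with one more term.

riiriiririiriiririiririiriiririiri

From term 3 onward, concatenate the second-to-last term with the last: i·ri = iri, ri·iri = riiri, …
The next term joins riiriiririiri and iririiririiriiririiri.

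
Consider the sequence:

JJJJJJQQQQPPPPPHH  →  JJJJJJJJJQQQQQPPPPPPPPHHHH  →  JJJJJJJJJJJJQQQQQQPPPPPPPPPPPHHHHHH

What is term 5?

JJJJJJJJJJJJJJJJJJQQQQQQQQPPPPPPPPPPPPPPPPPHHHHHHHHHH

Reading off run lengths: J runs 6, 9, 12; Q runs 4, 5, 6; P runs 5, 8, 11; H runs 2, 4, 6 — each is linear in n (n = 1, 2, …).
Setting n = 5 gives 18, 8, 17, 10 characters in each block.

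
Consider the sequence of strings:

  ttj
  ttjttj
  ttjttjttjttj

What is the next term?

ttjttjttjttjttjttjttjttj

s(k+1) = s(k)·s(k) — each term doubles the last.
One more doubling of ttjttjttjttj gives the answer.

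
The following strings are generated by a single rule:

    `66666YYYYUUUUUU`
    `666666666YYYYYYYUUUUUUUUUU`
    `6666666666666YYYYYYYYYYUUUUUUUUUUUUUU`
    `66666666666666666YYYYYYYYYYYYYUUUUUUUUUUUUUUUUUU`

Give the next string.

666666666666666666666YYYYYYYYYYYYYYYYUUUUUUUUUUUUUUUUUUUUUU

The n-th term is 4n+1 6's then 3n+1 Y's then 4n+2 U's (n = 1, 2, …).
At n = 5 the blocks have lengths 21, 16, 22.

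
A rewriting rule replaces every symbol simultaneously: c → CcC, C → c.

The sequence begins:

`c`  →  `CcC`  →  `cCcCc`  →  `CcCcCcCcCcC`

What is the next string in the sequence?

Apply φ to CcCcCcCcCcC symbol by symbol: C→c, c→CcC, C→c, c→CcC, C→c, c→CcC, C→c, c→CcC, C→c, c→CcC, C→c; joined: c CcC c CcC c CcC c CcC c CcC c.

cCcCcCcCcCcCcCcCcCcCc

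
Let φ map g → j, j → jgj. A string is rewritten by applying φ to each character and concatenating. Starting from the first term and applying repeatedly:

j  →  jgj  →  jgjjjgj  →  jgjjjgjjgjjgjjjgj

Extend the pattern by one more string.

Rewriting the 17 symbols of jgjjjgjjgjjgjjjgj one by one yields jgj j jgj jgj jgj j jgj jgj j jgj jgj j jgj jgj jgj j jgj; concatenated:

jgjjjgjjgjjgjjjgjjgjjjgjjgjjjgjjgjjgjjjgj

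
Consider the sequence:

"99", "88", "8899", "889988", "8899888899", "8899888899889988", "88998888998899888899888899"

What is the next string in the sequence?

889988889988998888998888998899888899889988

From term 3 onward, concatenate the last term with the second-to-last: 88·99 = 8899, 8899·88 = 889988, …
The next term joins 88998888998899888899888899 and 8899888899889988.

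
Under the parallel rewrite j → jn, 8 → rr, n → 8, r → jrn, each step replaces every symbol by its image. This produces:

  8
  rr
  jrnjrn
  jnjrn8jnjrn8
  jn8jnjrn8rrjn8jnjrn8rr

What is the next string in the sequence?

jn8rrjn8jnjrn8rrjrnjrnjn8rrjn8jnjrn8rrjrnjrn

Replace each of the 22 characters of jn8jnjrn8rrjn8jnjrn8rr in place — jn 8 rr jn 8 jn jrn 8 rr jrn jrn jn 8 rr jn 8 jn jrn 8 rr jrn jrn — and concatenate.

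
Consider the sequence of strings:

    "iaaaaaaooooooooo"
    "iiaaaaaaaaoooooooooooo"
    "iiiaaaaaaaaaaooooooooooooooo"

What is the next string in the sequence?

iiiiaaaaaaaaaaaaoooooooooooooooooo

The n-th term is n-2 i's then 2n a's then 3n o's, where the shown terms are n = 3, 4, 5.
Setting n = 6 gives 4, 12, 18 characters in each block.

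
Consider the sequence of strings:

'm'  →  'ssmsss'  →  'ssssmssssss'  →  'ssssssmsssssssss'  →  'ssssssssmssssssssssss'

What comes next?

s(k+1) = ss·s(k)·sss, so each term gains ss as a prefix and sss as a suffix.
One more step from ssssssssmssssssssssss gives the answer.

ssssssssssmsssssssssssssss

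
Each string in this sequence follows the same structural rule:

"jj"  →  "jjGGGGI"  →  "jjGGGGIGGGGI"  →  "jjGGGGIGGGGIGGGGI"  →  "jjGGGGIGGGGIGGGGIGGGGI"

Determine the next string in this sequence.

The strings grow by a fixed suffix GGGGI each time.
Applying this once more to jjGGGGIGGGGIGGGGIGGGGI:

jjGGGGIGGGGIGGGGIGGGGIGGGGI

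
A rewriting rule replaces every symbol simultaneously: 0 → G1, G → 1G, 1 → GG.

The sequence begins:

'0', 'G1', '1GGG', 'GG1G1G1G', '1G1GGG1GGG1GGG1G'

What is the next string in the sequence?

GG1GGG1G1G1GGG1G1G1GGG1G1G1GGG1G

Replace each of the 16 characters of 1G1GGG1GGG1GGG1G in place — GG 1G GG 1G 1G 1G GG 1G 1G 1G GG 1G 1G 1G GG 1G — and concatenate.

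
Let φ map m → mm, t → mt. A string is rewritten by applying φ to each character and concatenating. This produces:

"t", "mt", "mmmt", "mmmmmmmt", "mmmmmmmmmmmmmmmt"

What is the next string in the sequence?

mmmmmmmmmmmmmmmmmmmmmmmmmmmmmmmt

Replace each of the 16 characters of mmmmmmmmmmmmmmmt in place — mm mm mm mm mm mm mm mm mm mm mm mm mm mm mm mt — and concatenate.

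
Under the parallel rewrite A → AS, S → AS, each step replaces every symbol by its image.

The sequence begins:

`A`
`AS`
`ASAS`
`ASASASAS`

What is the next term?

ASASASASASASASAS

Rewriting each symbol of ASASASAS: A→AS, S→AS, A→AS, S→AS, A→AS, S→AS, A→AS, S→AS, which concatenates to AS AS AS AS AS AS AS AS.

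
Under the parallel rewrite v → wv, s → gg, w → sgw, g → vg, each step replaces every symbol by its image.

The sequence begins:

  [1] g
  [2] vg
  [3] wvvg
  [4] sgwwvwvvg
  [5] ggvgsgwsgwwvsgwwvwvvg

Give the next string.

Rewriting the 21 symbols of ggvgsgwsgwwvsgwwvwvvg one by one yields vg vg wv vg gg vg sgw gg vg sgw sgw wv gg vg sgw sgw wv sgw wv wv vg; concatenated:

vgvgwvvgggvgsgwggvgsgwsgwwvggvgsgwsgwwvsgwwvwvvg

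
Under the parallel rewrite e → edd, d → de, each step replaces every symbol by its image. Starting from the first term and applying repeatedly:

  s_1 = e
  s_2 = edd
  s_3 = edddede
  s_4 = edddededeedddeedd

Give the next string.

edddededeedddeedddeeddedddededeeddedddede

Replace each of the 17 characters of edddededeedddeedd in place — edd de de de edd de edd de edd edd de de de edd edd de de — and concatenate.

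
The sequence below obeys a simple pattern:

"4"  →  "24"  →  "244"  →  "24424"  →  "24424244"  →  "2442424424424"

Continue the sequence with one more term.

This is a Fibonacci-style word recurrence s(k) = s(k−1)·s(k−2): e.g. 24·4 = 244.
So term 7 is 2442424424424·24424244.

244242442442424424244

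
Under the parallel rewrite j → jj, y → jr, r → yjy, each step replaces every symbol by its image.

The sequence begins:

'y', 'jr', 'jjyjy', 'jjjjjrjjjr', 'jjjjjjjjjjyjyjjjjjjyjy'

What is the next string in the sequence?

Rewriting the 22 symbols of jjjjjjjjjjyjyjjjjjjyjy one by one yields jj jj jj jj jj jj jj jj jj jj jr jj jr jj jj jj jj jj jj jr jj jr; concatenated:

jjjjjjjjjjjjjjjjjjjjjrjjjrjjjjjjjjjjjjjrjjjr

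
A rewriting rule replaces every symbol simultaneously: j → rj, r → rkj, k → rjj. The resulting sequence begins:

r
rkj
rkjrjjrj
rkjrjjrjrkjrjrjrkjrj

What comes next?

rkjrjjrjrkjrjrjrkjrjrkjrjjrjrkjrjrkjrjrkjrjjrjrkjrj

Applying the rule to each of the 20 symbols of rkjrjjrjrkjrjrjrkjrj gives the pieces rkj rjj rj rkj rj rj rkj rj rkj rjj rj rkj rj rkj rj rkj rjj rj rkj rj, which concatenate to the answer.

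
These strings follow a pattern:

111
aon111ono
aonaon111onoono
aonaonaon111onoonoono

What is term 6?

aonaonaonaonaon111onoonoonoonoono

s(k+1) = aon·s(k)·ono, so each term gains aon as a prefix and ono as a suffix.
From aonaonaon111onoonoono, 2 further steps: aonaonaon111onoonoono → aonaonaonaon111onoonoonoono → (answer).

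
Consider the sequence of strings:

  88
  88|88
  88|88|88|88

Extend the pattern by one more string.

Every step duplicates the string with '|' between the halves.
One more doubling of 88|88|88|88 gives the answer.

88|88|88|88|88|88|88|88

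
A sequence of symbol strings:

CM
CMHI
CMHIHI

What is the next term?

Each term is the previous one with HI appended.
One more step from CMHIHI gives the answer.

CMHIHIHI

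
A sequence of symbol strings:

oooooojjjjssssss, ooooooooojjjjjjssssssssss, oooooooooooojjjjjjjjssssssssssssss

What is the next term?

Each string has the form o^{3n} j^{2n} s^{4n-2}, where the shown terms are n = 2, 3, 4.
At n = 5 the blocks have lengths 15, 10, 18.

ooooooooooooooojjjjjjjjjjssssssssssssssssss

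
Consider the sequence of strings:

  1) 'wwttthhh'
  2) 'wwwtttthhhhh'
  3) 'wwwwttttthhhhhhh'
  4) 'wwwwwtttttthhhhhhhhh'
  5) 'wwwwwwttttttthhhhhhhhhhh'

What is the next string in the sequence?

wwwwwwwtttttttthhhhhhhhhhhhh

The n-th term is n w's then n+1 t's then 2n-1 h's, where the shown terms are n = 2, 3, 4, 5, 6.
For the next term, n = 7, so the run lengths are 7, 8, 13.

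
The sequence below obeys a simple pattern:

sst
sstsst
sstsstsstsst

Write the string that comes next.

Each string is two copies of the previous one concatenated.
Doubling sstsstsstsst:

sstsstsstsstsstsstsstsst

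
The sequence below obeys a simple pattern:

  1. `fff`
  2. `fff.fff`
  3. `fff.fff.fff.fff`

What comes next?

fff.fff.fff.fff.fff.fff.fff.fff

s(k+1) = s(k)·.·s(k) — each term doubles the last with '.' between the halves.
One more doubling of fff.fff.fff.fff gives the answer.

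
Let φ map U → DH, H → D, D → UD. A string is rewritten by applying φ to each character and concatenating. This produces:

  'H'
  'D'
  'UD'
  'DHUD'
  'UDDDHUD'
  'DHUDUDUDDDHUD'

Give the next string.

Rewriting the 13 symbols of DHUDUDUDDDHUD one by one yields UD D DH UD DH UD DH UD UD UD D DH UD; concatenated:

UDDDHUDDHUDDHUDUDUDDDHUD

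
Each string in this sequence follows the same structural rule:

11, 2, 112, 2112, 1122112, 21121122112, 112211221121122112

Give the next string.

21121122112112211221121122112

From term 3 onward, concatenate the second-to-last term with the last: 11·2 = 112, 2·112 = 2112, …
The next term joins 21121122112 and 112211221121122112.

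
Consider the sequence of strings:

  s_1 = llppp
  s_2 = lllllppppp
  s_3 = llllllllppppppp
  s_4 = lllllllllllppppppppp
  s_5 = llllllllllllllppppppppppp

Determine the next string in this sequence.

Term n consists of 3n-1 l's, followed by 2n+1 p's (n = 1, 2, …).
For the next term, n = 6, so the run lengths are 17, 13.

lllllllllllllllllppppppppppppp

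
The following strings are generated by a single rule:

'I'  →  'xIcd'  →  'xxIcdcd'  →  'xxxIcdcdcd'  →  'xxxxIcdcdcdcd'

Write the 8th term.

s(k+1) = x·s(k)·cd, so each term gains x as a prefix and cd as a suffix.
From xxxxIcdcdcdcd, 3 further steps: xxxxIcdcdcdcd → xxxxxIcdcdcdcdcd → xxxxxxIcdcdcdcdcdcd → (answer).

xxxxxxxIcdcdcdcdcdcdcd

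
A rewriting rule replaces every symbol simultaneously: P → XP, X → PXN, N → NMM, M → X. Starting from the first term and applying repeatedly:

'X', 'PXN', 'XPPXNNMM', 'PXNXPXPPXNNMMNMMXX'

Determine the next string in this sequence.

Rewriting the 18 symbols of PXNXPXPPXNNMMNMMXX one by one yields XP PXN NMM PXN XP PXN XP XP PXN NMM NMM X X NMM X X PXN PXN; concatenated:

XPPXNNMMPXNXPPXNXPXPPXNNMMNMMXXNMMXXPXNPXN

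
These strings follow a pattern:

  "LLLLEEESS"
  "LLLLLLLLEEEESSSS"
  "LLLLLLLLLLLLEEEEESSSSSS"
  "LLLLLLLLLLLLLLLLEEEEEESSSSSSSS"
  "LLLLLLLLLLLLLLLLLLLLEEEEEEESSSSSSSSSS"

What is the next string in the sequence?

LLLLLLLLLLLLLLLLLLLLLLLLEEEEEEEESSSSSSSSSSSS

The n-th term is 4n L's then n+2 E's then 2n S's (n = 1, 2, …).
For the next term, n = 6, so the run lengths are 24, 8, 12.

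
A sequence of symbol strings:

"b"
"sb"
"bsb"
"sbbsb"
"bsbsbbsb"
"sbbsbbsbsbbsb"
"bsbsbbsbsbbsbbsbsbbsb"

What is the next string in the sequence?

sbbsbbsbsbbsbbsbsbbsbsbbsbbsbsbbsb

Each term (from the third on) is the two preceding terms concatenated in order: term 3 = b·sb = bsb.
The next term joins sbbsbbsbsbbsb and bsbsbbsbsbbsbbsbsbbsb.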